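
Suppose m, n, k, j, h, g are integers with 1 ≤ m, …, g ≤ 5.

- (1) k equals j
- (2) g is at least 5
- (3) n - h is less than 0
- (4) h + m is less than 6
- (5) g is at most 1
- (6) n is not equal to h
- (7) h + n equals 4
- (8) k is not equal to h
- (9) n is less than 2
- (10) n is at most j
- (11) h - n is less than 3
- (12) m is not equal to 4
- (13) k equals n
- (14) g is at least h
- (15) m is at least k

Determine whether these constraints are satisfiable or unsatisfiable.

Unsatisfiable

From constraint 2: g ≥ 5. From constraint 5: g ≤ 1. But 1 < 5, so no value of g works.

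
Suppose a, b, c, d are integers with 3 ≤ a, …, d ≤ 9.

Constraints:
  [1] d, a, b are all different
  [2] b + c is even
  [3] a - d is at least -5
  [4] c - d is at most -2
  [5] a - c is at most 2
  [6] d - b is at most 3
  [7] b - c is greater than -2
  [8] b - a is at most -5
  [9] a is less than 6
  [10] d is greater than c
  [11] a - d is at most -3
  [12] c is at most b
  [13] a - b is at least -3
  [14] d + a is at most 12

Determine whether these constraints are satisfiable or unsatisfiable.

Unsatisfiable

Constraints 4, 5, 6, and 8 give d − c ≥ 2, c − a ≥ -2, a − b ≥ 5, b − d ≥ -3.
Adding all 4 inequalities: the left sides telescope to 0, and the right sides sum to 2 + (-2) + 5 + (-3) = 2. So 0 ≥ 2, which is false.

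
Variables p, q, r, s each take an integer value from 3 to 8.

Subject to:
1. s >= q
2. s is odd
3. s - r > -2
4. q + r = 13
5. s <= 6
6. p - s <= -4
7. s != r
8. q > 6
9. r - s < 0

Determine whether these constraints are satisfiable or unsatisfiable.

Unsatisfiable

From constraint 8: q ≥ 7. From constraints 1 and 5: q ≤ s and s ≤ 6, so q ≤ 6. But 6 < 7, so no value of q works.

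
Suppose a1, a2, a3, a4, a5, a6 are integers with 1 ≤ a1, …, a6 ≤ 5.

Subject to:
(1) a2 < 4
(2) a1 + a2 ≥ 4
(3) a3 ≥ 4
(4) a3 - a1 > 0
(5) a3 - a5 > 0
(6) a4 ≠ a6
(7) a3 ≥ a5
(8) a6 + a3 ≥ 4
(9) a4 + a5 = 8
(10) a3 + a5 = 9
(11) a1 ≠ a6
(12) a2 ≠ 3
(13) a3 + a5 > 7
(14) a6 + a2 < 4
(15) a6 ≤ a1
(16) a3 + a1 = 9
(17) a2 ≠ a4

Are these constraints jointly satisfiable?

Try a1 = 4, a2 = 1, a3 = 5, a4 = 4, a5 = 4, a6 = 2.
Check constraint 2: a1 + a2 = 5; constraint 4: a3 - a1 = 1. The remaining constraints are straightforward to verify.

Satisfiable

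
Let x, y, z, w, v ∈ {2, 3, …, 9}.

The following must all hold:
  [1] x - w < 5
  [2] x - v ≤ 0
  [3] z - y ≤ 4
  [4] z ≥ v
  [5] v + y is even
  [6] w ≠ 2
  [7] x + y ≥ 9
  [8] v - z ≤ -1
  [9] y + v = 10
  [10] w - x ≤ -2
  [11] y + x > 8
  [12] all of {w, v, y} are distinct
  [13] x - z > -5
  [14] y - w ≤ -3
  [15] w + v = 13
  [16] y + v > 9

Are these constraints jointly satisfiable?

Constraints 2, 3, 8, 10, and 14 give v − x ≥ 0, x − w ≥ 2, w − y ≥ 3, y − z ≥ -4, z − v ≥ 1.
Adding all 5 inequalities: the left sides telescope to 0, and the right sides sum to 0 + 2 + 3 + (-4) + 1 = 2. So 0 ≥ 2, which is false.

Unsatisfiable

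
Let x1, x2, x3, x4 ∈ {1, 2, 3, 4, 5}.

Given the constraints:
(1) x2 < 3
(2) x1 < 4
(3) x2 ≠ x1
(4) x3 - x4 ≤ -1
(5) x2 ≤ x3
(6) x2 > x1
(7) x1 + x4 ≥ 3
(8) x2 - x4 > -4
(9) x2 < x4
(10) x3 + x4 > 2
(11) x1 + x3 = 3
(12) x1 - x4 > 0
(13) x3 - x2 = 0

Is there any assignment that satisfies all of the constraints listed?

Constraints 4, 5, 6, and 12 give x1 < x2, x2 ≤ x3, x3 < x4, x4 < x1. Chaining: x1 < x2 ≤ x3 < x4 < x1, which forces x1 < x1 — impossible.

Unsatisfiable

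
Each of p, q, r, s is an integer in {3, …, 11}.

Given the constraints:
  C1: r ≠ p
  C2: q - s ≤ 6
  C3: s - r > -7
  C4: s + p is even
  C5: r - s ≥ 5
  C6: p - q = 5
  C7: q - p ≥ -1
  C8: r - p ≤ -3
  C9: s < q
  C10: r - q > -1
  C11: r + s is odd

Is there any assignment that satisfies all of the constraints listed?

Unsatisfiable

Constraints 2, 5, 7, and 8 give q − p ≥ -1, p − r ≥ 3, r − s ≥ 5, s − q ≥ -6.
Adding all 4 inequalities: the left sides telescope to 0, and the right sides sum to (-1) + 3 + 5 + (-6) = 1. So 0 ≥ 1, which is false.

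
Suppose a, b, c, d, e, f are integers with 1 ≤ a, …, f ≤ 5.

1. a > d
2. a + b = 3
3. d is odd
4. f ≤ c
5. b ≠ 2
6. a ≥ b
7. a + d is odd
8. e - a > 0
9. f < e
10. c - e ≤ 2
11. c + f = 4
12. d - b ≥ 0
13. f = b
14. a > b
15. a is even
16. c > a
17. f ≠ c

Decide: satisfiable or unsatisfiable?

Satisfiable

Setting (a, b, c, d, e, f) = (2, 1, 3, 1, 4, 1) satisfies everything: constraint 2: a + b = 3; constraint 8: e - a = 2; constraint 10: c - e = -1, and the others follow.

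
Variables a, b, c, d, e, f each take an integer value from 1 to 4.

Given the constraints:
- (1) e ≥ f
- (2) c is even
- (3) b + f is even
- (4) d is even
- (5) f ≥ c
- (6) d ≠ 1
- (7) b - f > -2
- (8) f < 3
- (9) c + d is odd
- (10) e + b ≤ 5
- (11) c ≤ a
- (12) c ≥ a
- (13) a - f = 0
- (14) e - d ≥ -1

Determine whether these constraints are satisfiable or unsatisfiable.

Constraint 2 makes c even and constraint 4 makes d even, so c + d must be even. Constraint 9 says c + d is odd — contradiction.

Unsatisfiable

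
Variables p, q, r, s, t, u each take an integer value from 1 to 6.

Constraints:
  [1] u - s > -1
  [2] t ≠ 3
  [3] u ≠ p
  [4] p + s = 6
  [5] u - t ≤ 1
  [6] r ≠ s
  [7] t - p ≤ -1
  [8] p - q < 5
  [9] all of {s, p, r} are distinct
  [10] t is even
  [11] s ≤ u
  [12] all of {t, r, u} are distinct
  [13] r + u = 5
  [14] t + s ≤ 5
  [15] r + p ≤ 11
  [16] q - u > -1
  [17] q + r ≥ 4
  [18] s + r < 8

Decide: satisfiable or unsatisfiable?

Take p = 5, q = 1, r = 4, s = 1, t = 2, u = 1. Then constraint 1: u - s = 0; constraint 4: p + s = 6; constraint 5: u - t = -1, and every other listed constraint is also met.

Satisfiable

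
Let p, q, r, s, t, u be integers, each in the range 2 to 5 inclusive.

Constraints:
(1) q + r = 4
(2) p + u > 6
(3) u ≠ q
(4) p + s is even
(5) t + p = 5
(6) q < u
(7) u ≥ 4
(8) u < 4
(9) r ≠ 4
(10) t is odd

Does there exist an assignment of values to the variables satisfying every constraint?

Unsatisfiable

From constraint 7: u ≥ 4. From constraint 8: u ≤ 3. But 3 < 4, so no value of u works.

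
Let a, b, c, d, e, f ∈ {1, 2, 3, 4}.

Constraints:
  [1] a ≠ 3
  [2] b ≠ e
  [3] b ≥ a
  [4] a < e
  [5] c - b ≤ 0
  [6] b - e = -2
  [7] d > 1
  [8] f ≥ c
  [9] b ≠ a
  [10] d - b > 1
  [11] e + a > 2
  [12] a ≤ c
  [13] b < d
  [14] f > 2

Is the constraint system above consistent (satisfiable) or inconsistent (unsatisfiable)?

Try a = 1, b = 2, c = 1, d = 4, e = 4, f = 3.
Check constraint 5: c - b = -1; constraint 6: b - e = -2. The remaining constraints are straightforward to verify.

Satisfiable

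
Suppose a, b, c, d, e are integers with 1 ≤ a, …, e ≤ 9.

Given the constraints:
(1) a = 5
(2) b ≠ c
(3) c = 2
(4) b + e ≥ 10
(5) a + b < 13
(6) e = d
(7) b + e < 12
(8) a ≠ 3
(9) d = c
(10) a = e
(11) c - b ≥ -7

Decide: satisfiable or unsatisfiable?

Unsatisfiable

Constraint 1 fixes a = 5 and constraint 3 fixes c = 2. Constraints 6, 9, and 10 give a = e = d = c, so a = c. But 5 ≠ 2 — contradiction.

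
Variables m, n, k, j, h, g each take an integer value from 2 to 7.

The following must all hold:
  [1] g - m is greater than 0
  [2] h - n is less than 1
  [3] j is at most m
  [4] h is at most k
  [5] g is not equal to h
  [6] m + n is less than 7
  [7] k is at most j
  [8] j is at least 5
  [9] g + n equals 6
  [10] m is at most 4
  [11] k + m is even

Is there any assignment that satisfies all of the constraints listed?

From constraint 8: j ≥ 5. From constraints 3 and 10: j ≤ m and m ≤ 4, so j ≤ 4. But 4 < 5, so no value of j works.

Unsatisfiable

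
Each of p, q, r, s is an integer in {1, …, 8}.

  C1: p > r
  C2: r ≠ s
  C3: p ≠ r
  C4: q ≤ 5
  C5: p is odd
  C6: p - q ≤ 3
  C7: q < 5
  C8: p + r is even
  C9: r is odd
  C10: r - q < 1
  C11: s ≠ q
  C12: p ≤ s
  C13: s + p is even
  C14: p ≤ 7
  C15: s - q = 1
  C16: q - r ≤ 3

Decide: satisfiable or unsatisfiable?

The assignment p = 3, q = 2, r = 1, s = 3 works:
  constraint 6 holds since p - q = 1.
  constraint 10 holds since r - q = -1.
  constraint 15 holds since s - q = 1.
The rest check out directly.

Satisfiable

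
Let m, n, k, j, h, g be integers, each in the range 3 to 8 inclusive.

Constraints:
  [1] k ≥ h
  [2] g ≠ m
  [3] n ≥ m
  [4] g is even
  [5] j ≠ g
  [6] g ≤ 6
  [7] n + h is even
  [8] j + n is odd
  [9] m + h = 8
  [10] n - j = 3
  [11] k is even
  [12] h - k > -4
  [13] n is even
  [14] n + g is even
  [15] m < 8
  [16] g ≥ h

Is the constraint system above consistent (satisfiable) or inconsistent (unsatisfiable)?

Take m = 4, n = 6, k = 6, j = 3, h = 4, g = 6. Then constraint 9: m + h = 8; constraint 10: n - j = 3; constraint 12: h - k = -2, and every other listed constraint is also met.

Satisfiable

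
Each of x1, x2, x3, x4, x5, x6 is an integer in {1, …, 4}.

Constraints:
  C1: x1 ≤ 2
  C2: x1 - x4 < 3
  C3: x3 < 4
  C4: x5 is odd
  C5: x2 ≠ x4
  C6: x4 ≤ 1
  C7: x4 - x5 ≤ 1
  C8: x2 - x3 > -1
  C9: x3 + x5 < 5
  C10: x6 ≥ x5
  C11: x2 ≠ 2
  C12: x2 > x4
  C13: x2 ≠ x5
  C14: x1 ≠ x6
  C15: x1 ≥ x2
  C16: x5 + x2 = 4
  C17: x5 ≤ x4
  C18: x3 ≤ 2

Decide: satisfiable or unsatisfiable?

Unsatisfiable

From constraints 6 and 17: x5 ≤ x4 ≤ 1. From constraints 1 and 15: x2 ≤ x1 ≤ 2. Hence x5 + x2 ≤ 3. But constraint 16 requires x5 + x2 = 4, and 4 > 3. Contradiction.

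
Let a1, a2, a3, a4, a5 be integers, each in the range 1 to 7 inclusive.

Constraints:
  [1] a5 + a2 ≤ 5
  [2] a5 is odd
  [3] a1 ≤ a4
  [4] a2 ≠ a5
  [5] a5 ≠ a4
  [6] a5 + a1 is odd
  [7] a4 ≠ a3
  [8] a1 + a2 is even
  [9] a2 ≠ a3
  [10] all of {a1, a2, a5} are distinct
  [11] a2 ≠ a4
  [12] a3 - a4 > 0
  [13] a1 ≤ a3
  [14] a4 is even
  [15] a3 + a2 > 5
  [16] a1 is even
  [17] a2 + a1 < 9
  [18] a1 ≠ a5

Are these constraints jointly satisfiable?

The assignment a1 = 4, a2 = 2, a3 = 5, a4 = 4, a5 = 1 works:
  constraint 1 holds since a5 + a2 = 3.
  constraint 12 holds since a3 - a4 = 1.
The rest check out directly.

Satisfiable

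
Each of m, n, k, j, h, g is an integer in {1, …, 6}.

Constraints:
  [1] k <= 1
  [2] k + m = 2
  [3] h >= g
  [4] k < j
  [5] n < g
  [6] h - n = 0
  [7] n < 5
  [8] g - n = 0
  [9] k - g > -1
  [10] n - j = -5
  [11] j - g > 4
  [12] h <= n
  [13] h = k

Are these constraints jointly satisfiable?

Unsatisfiable

Constraints 3, 5, and 12 give n < g, g ≤ h, h ≤ n. Chaining: n < g ≤ h ≤ n, which forces n < n — impossible.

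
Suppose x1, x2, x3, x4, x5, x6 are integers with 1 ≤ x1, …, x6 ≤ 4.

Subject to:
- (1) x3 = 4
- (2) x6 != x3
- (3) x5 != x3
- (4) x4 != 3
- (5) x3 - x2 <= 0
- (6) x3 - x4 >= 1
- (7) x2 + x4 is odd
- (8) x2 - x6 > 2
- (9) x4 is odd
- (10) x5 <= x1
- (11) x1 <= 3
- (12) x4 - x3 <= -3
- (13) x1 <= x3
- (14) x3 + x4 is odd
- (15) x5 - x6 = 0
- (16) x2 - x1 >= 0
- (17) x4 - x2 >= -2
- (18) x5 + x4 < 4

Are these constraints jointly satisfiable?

Unsatisfiable

Constraints 5, 12, and 17 give x4 − x2 ≥ -2, x2 − x3 ≥ 0, x3 − x4 ≥ 3.
Adding all 3 inequalities: the left sides telescope to 0, and the right sides sum to (-2) + 0 + 3 = 1. So 0 ≥ 1, which is false.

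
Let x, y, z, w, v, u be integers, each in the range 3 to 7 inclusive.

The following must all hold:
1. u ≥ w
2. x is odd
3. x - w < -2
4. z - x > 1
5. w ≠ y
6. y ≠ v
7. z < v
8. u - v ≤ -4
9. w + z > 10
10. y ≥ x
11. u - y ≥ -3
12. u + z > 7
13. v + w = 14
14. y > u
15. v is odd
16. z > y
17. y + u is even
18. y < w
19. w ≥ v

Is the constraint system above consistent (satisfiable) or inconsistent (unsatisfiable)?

Unsatisfiable

Constraints 1, 7, 14, 16, and 19 give v ≤ w, w ≤ u, u < y, y < z, z < v. Chaining: v ≤ w ≤ u < y < z < v, which forces v < v — impossible.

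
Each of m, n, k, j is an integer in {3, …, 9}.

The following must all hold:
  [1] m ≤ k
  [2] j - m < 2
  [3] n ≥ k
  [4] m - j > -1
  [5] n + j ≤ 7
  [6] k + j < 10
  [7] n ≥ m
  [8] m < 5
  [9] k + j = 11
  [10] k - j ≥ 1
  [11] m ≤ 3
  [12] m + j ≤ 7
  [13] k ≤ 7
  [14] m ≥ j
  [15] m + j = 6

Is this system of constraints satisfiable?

Unsatisfiable

From constraint 13: k ≤ 7. From constraints 11 and 14: j ≤ m ≤ 3. Hence k + j ≤ 10. But constraint 9 requires k + j = 11, and 11 > 10. Contradiction.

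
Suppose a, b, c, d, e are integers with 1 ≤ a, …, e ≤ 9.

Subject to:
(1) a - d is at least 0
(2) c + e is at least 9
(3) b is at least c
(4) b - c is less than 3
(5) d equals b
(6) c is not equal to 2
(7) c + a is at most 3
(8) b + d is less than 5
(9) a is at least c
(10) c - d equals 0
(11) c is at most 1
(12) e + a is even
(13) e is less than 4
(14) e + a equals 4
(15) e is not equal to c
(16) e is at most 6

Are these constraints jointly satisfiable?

From constraint 11: c ≤ 1. From constraint 16: e ≤ 6. Hence c + e ≤ 7. But constraint 2 requires c + e ≥ 9, and 9 > 7. Contradiction.

Unsatisfiable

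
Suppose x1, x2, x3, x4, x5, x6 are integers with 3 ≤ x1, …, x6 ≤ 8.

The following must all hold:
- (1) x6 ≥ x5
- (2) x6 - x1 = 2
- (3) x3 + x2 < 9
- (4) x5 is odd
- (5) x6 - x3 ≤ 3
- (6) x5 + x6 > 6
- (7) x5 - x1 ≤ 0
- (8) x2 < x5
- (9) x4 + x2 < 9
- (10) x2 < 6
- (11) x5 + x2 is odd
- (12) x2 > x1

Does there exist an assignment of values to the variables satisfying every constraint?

Constraints 7, 8, and 12 give x5 ≤ x1, x1 < x2, x2 < x5. Chaining: x5 ≤ x1 < x2 < x5, which forces x5 < x5 — impossible.

Unsatisfiable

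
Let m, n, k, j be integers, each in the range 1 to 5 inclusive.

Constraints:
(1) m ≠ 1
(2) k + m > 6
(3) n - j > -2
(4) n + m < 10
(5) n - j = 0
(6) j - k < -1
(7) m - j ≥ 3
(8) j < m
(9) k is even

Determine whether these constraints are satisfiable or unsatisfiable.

One satisfying assignment is m = 5, n = 2, k = 4, j = 2.
For the less obvious constraints — constraint 2: k + m = 9; constraint 3: n - j = 0 — and the others hold by inspection.

Satisfiable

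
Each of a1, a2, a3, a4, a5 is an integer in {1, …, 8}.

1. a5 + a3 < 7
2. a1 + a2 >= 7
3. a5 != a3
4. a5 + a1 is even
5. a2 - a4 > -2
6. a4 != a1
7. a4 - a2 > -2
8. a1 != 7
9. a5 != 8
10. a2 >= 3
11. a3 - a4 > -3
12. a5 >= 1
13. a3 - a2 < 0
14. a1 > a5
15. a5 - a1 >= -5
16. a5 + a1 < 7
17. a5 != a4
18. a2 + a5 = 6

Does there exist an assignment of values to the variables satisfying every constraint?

Satisfiable

Try a1 = 4, a2 = 4, a3 = 3, a4 = 5, a5 = 2.
Check constraint 1: a5 + a3 = 5; constraint 2: a1 + a2 = 8; constraint 5: a2 - a4 = -1. The remaining constraints are straightforward to verify.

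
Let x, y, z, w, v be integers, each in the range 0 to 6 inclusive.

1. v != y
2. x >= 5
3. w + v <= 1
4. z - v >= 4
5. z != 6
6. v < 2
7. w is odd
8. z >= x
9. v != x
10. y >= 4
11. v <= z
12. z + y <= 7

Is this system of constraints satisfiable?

From constraints 2 and 8: z ≥ x ≥ 5. From constraint 10: y ≥ 4. Hence z + y ≥ 9. But constraint 12 requires z + y ≤ 7, and 7 < 9. Contradiction.

Unsatisfiable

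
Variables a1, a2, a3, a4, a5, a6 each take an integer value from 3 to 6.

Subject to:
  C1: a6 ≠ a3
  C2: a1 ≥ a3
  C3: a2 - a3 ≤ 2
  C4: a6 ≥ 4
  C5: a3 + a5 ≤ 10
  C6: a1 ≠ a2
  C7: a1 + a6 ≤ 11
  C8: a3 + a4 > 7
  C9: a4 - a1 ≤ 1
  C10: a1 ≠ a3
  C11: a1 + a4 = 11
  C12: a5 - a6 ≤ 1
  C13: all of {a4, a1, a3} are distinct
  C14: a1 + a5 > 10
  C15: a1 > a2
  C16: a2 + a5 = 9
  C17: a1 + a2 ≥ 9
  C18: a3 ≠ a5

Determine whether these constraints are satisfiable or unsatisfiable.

Satisfiable

Take a1 = 6, a2 = 3, a3 = 4, a4 = 5, a5 = 6, a6 = 5. Then constraint 3: a2 - a3 = -1; constraint 5: a3 + a5 = 10; constraint 7: a1 + a6 = 11, and every other listed constraint is also met.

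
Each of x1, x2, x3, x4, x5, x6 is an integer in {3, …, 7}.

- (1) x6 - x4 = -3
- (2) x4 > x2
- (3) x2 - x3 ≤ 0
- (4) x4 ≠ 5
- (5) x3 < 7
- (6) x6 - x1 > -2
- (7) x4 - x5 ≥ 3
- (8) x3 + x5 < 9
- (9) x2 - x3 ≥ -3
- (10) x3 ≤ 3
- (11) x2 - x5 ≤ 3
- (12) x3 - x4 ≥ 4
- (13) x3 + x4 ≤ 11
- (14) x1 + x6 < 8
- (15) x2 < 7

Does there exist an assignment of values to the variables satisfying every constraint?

Unsatisfiable

Constraints 7, 9, 11, and 12 give x4 − x5 ≥ 3, x5 − x2 ≥ -3, x2 − x3 ≥ -3, x3 − x4 ≥ 4.
Adding all 4 inequalities: the left sides telescope to 0, and the right sides sum to 3 + (-3) + (-3) + 4 = 1. So 0 ≥ 1, which is false.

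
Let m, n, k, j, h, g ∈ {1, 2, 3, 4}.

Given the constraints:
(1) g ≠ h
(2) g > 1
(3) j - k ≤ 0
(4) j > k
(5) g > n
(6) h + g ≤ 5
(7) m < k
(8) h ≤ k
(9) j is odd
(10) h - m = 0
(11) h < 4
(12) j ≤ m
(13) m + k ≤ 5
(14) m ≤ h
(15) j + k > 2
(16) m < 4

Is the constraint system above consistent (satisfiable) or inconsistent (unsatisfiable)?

Constraints 4, 8, 12, and 14 give j ≤ m, m ≤ h, h ≤ k, k < j. Chaining: j ≤ m ≤ h ≤ k < j, which forces j < j — impossible.

Unsatisfiable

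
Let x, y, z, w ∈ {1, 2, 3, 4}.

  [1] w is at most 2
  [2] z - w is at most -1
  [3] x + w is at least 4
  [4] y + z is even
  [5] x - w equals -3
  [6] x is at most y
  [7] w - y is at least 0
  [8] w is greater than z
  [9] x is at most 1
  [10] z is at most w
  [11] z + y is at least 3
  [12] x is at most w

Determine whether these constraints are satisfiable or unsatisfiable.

Unsatisfiable

From constraint 9: x ≤ 1. From constraint 1: w ≤ 2. Hence x + w ≤ 3. But constraint 3 requires x + w ≥ 4, and 4 > 3. Contradiction.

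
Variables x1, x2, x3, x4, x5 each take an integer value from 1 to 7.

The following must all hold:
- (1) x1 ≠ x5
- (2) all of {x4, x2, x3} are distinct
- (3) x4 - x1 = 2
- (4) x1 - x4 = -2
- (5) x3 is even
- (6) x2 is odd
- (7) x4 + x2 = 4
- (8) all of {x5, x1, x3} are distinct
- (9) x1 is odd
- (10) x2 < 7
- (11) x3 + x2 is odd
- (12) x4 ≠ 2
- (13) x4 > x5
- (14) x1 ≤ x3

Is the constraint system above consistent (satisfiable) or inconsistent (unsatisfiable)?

Satisfiable

Setting (x1, x2, x3, x4, x5) = (1, 1, 4, 3, 2) satisfies everything: constraint 3: x4 - x1 = 2; constraint 4: x1 - x4 = -2; constraint 7: x4 + x2 = 4, and the others follow.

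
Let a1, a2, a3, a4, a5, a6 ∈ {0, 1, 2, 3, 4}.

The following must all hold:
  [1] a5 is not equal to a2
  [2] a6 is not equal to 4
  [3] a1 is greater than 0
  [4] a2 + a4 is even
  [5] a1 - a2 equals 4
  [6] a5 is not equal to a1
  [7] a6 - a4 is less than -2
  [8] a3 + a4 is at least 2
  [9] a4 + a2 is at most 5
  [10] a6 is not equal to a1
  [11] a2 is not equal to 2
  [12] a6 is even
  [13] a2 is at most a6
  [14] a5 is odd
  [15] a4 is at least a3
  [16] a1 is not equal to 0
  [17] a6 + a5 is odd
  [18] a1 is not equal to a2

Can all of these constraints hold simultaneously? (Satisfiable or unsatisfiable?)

Try a1 = 4, a2 = 0, a3 = 1, a4 = 4, a5 = 1, a6 = 0.
Check constraint 5: a1 - a2 = 4; constraint 7: a6 - a4 = -4; constraint 8: a3 + a4 = 5. The remaining constraints are straightforward to verify.

Satisfiable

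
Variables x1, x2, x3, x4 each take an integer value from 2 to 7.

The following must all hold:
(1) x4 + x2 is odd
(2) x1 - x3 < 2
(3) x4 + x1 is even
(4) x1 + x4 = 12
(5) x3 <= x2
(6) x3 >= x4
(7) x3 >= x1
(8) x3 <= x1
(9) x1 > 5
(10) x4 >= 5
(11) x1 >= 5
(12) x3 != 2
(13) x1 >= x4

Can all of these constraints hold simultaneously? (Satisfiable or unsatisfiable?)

One satisfying assignment is x1 = 6, x2 = 7, x3 = 6, x4 = 6.
For the less obvious constraints — constraint 1: x4 + x2 = 13 is odd; constraint 2: x1 - x3 = 0; constraint 4: x1 + x4 = 12 — and the others hold by inspection.

Satisfiable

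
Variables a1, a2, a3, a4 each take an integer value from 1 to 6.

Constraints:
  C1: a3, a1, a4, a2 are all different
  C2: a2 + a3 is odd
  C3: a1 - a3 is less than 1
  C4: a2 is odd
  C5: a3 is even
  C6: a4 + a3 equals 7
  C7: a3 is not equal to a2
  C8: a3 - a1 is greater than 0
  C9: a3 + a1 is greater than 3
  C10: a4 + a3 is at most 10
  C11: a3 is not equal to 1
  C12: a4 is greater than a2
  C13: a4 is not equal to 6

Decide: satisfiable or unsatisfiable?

One satisfying assignment is a1 = 2, a2 = 1, a3 = 4, a4 = 3.
For the less obvious constraints — constraint 3: a1 - a3 = -2; constraint 6: a4 + a3 = 7 — and the others hold by inspection.

Satisfiable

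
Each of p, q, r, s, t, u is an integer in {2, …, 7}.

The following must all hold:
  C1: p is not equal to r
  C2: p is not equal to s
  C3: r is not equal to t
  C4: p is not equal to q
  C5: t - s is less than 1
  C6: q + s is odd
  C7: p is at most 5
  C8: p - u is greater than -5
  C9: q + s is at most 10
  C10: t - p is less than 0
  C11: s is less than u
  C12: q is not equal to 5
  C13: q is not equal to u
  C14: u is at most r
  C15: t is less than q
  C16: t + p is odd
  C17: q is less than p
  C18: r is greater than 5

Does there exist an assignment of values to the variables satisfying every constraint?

Setting (p, q, r, s, t, u) = (5, 3, 7, 4, 2, 7) satisfies everything: constraint 5: t - s = -2; constraint 8: p - u = -2; constraint 9: q + s = 7, and the others follow.

Satisfiable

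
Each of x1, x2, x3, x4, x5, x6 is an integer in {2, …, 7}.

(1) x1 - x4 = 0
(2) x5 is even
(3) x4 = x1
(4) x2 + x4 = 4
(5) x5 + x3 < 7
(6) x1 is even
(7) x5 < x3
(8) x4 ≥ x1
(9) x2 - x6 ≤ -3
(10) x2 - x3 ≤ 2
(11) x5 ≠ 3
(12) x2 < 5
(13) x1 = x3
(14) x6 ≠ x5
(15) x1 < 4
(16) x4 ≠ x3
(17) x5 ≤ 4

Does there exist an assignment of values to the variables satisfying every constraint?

Unsatisfiable

From constraints 3 and 13, x4 = x1 = x3, so x4 = x3. But constraint 16 says x4 ≠ x3. Contradiction.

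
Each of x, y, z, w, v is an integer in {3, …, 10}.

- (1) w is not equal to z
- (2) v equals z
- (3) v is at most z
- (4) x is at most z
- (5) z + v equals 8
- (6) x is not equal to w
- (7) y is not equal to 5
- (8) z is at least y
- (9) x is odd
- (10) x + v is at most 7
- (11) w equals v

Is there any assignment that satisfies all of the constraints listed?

Unsatisfiable

From constraints 2 and 11, w = v = z, so w = z. But constraint 1 says w ≠ z. Contradiction.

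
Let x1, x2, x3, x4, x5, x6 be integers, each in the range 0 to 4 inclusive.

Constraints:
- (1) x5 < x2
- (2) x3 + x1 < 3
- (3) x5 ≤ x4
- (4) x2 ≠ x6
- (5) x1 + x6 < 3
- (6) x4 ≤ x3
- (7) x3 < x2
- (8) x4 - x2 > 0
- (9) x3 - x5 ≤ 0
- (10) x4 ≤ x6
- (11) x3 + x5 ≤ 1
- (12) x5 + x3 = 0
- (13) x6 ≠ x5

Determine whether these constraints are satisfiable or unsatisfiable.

Constraints 1, 6, 8, and 9 give x2 < x4, x4 ≤ x3, x3 ≤ x5, x5 < x2. Chaining: x2 < x4 ≤ x3 ≤ x5 < x2, which forces x2 < x2 — impossible.

Unsatisfiable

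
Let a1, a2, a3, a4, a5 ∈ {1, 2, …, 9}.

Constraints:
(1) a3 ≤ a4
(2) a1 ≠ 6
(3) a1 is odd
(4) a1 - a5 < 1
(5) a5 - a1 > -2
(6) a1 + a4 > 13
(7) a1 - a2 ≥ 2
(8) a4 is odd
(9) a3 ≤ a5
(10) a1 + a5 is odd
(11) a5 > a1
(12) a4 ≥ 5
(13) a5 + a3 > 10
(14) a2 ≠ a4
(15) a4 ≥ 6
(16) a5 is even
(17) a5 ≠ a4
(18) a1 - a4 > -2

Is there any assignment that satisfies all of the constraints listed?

Satisfiable

The assignment a1 = 7, a2 = 4, a3 = 5, a4 = 7, a5 = 8 works:
  constraint 4 holds since a1 - a5 = -1.
  constraint 5 holds since a5 - a1 = 1.
The rest check out directly.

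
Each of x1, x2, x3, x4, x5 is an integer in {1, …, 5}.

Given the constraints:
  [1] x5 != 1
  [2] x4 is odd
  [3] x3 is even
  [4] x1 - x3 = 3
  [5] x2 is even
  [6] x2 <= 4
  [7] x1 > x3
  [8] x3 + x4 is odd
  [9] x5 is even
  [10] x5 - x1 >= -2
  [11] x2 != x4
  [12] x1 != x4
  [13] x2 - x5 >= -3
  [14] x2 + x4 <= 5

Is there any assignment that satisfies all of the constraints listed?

Try x1 = 5, x2 = 4, x3 = 2, x4 = 1, x5 = 4.
Check constraint 4: x1 - x3 = 3; constraint 10: x5 - x1 = -1; constraint 13: x2 - x5 = 0. The remaining constraints are straightforward to verify.

Satisfiable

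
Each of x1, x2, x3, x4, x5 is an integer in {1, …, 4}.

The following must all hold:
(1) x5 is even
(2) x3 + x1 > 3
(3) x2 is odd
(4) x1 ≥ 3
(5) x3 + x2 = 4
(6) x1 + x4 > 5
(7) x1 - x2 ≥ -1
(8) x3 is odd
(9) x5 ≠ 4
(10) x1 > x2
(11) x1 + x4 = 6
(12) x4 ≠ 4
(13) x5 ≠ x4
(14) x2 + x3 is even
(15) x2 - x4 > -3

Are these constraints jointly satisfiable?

Setting (x1, x2, x3, x4, x5) = (3, 1, 3, 3, 2) satisfies everything: constraint 2: x3 + x1 = 6; constraint 5: x3 + x2 = 4, and the others follow.

Satisfiable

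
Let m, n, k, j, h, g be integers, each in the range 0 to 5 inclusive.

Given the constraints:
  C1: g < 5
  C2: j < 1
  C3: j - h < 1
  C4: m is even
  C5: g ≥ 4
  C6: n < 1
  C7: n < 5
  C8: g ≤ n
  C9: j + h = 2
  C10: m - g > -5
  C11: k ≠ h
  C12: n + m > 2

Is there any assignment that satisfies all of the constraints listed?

Unsatisfiable

From constraints 5 and 8: n ≥ g and g ≥ 4, so n ≥ 4. From constraint 6: n ≤ 0. But 0 < 4, so no value of n works.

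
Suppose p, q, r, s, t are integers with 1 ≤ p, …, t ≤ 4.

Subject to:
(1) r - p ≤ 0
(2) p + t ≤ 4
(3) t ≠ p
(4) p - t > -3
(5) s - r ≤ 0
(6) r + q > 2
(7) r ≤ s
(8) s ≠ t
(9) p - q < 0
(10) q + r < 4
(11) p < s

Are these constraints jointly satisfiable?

Unsatisfiable

Constraints 1, 5, and 11 give s ≤ r, r ≤ p, p < s. Chaining: s ≤ r ≤ p < s, which forces s < s — impossible.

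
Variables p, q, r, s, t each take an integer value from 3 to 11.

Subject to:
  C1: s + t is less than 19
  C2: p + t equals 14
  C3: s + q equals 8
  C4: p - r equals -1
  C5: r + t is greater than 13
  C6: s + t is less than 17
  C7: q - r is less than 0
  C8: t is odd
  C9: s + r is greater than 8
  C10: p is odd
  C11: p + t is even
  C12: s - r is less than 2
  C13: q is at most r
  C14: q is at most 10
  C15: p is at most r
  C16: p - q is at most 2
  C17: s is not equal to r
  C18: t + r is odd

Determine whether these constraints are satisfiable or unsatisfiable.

The assignment p = 3, q = 3, r = 4, s = 5, t = 11 works:
  constraint 1 holds since s + t = 16.
  constraint 2 holds since p + t = 14.
The rest check out directly.

Satisfiable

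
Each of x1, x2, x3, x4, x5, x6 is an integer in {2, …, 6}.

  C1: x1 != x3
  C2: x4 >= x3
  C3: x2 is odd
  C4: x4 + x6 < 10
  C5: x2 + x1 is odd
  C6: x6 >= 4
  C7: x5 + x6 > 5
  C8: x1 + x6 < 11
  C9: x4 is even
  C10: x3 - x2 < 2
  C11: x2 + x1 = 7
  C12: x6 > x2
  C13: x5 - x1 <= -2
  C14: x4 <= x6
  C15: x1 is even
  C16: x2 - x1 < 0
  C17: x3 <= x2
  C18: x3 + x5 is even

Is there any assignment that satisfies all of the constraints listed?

Try x1 = 4, x2 = 3, x3 = 2, x4 = 2, x5 = 2, x6 = 6.
Check constraint 4: x4 + x6 = 8; constraint 7: x5 + x6 = 8. The remaining constraints are straightforward to verify.

Satisfiable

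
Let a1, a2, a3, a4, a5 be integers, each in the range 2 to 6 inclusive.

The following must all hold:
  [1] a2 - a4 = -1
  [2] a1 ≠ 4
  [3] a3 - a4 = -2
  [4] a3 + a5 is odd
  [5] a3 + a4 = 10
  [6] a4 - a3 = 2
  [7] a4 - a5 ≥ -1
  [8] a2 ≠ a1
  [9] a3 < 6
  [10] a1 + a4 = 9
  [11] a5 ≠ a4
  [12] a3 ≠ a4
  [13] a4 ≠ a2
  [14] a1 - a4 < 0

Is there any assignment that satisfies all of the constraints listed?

The assignment a1 = 3, a2 = 5, a3 = 4, a4 = 6, a5 = 5 works:
  constraint 1 holds since a2 - a4 = -1.
  constraint 3 holds since a3 - a4 = -2.
The rest check out directly.

Satisfiable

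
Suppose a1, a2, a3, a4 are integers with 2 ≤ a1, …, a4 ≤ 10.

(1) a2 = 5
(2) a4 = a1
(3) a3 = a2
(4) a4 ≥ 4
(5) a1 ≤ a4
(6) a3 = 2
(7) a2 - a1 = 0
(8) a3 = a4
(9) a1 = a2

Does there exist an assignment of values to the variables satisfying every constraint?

Constraint 6 fixes a3 = 2 and constraint 1 fixes a2 = 5. Constraints 2, 8, and 9 give a3 = a4 = a1 = a2, so a3 = a2. But 2 ≠ 5 — contradiction.

Unsatisfiable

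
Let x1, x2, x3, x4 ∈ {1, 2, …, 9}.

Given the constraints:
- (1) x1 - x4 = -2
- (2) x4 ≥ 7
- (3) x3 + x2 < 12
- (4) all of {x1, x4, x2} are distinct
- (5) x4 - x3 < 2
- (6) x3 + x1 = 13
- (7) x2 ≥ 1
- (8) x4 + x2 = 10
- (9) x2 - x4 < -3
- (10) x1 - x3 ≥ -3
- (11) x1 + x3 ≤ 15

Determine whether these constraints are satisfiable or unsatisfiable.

Satisfiable

Try x1 = 6, x2 = 2, x3 = 7, x4 = 8.
Check constraint 1: x1 - x4 = -2; constraint 3: x3 + x2 = 9. The remaining constraints are straightforward to verify.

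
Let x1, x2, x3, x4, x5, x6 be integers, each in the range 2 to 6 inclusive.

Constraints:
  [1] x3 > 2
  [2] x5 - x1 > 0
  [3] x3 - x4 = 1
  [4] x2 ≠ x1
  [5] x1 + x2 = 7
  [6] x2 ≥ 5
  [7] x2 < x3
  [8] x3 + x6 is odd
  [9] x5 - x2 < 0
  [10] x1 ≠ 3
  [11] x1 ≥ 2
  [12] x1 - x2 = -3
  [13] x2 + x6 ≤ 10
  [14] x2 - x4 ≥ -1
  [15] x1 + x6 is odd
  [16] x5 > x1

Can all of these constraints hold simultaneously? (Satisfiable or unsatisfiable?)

The assignment x1 = 2, x2 = 5, x3 = 6, x4 = 5, x5 = 4, x6 = 3 works:
  constraint 2 holds since x5 - x1 = 2.
  constraint 3 holds since x3 - x4 = 1.
The rest check out directly.

Satisfiable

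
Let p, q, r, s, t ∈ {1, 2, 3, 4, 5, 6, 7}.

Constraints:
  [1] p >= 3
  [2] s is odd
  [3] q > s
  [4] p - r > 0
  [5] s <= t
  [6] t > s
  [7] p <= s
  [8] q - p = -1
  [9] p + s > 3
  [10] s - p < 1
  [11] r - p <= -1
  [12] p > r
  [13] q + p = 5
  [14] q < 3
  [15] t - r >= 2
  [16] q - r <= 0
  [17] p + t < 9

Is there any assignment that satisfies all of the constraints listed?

Constraints 3, 7, 12, and 16 give r < p, p ≤ s, s < q, q ≤ r. Chaining: r < p ≤ s < q ≤ r, which forces r < r — impossible.

Unsatisfiable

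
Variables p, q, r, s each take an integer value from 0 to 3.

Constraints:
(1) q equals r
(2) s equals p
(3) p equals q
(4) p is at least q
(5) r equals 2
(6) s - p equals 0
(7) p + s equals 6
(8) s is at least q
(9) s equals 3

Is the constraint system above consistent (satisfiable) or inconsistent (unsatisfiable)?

Unsatisfiable

Constraint 9 fixes s = 3 and constraint 5 fixes r = 2. Constraints 1, 2, and 3 give s = p = q = r, so s = r. But 3 ≠ 2 — contradiction.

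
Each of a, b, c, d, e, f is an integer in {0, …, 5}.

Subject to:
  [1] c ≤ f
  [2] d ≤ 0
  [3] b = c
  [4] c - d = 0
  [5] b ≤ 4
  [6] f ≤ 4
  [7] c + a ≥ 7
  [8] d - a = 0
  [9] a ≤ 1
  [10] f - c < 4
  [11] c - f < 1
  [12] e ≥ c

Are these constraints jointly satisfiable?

Unsatisfiable

From constraints 1 and 6: c ≤ f ≤ 4. From constraint 9: a ≤ 1. Hence c + a ≤ 5. But constraint 7 requires c + a ≥ 7, and 7 > 5. Contradiction.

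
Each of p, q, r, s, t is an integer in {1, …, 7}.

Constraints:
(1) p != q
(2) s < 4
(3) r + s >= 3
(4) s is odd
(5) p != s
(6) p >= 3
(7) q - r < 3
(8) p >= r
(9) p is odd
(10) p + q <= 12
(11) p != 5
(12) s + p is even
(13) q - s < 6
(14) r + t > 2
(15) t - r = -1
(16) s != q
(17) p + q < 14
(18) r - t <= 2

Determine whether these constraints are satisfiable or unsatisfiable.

Satisfiable

Take p = 7, q = 4, r = 2, s = 1, t = 1. Then constraint 3: r + s = 3; constraint 7: q - r = 2, and every other listed constraint is also met.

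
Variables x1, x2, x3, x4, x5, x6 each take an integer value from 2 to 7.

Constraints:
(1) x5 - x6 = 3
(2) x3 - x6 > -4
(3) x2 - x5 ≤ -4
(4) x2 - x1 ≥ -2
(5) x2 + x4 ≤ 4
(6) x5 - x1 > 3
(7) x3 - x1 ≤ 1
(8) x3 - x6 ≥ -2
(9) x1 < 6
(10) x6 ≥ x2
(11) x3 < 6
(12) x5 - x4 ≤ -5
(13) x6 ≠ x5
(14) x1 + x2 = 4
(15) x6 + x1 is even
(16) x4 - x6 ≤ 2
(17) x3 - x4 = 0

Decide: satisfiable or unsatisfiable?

Unsatisfiable

Constraints 3, 4, 7, 8, 12, and 16 give x5 − x2 ≥ 4, x2 − x1 ≥ -2, x1 − x3 ≥ -1, x3 − x6 ≥ -2, x6 − x4 ≥ -2, x4 − x5 ≥ 5.
Adding all 6 inequalities: the left sides telescope to 0, and the right sides sum to 4 + (-2) + (-1) + (-2) + (-2) + 5 = 2. So 0 ≥ 2, which is false.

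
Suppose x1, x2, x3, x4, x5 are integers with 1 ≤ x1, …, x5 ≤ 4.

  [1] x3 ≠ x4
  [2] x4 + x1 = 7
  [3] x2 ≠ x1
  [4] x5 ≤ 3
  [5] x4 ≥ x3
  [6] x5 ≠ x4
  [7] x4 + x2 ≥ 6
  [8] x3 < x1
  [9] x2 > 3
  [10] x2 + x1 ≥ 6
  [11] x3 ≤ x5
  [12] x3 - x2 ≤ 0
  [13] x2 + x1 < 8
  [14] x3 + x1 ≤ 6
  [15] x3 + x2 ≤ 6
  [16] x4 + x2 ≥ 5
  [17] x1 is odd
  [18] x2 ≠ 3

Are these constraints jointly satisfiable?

Satisfiable

The assignment x1 = 3, x2 = 4, x3 = 2, x4 = 4, x5 = 3 works:
  constraint 2 holds since x4 + x1 = 7.
  constraint 7 holds since x4 + x2 = 8.
The rest check out directly.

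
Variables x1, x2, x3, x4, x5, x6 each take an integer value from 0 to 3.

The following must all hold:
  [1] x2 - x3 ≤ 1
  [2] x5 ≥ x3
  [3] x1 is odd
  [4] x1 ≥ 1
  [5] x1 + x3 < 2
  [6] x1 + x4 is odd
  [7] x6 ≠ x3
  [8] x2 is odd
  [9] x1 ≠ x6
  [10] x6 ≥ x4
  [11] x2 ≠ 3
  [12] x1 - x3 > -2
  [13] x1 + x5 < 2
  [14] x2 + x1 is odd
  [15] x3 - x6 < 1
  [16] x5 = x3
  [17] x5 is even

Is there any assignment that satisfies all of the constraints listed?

Unsatisfiable

Constraint 8 makes x2 odd and constraint 3 makes x1 odd, so x2 + x1 must be even. Constraint 14 says x2 + x1 is odd — contradiction.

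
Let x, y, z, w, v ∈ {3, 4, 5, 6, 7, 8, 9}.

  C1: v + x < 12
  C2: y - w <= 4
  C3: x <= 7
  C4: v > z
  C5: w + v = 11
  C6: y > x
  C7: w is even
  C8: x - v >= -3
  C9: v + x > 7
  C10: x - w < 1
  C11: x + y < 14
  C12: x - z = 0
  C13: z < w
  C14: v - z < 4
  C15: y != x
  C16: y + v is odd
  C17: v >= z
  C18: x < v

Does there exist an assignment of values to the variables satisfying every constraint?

Try x = 4, y = 8, z = 4, w = 6, v = 5.
Check constraint 1: v + x = 9; constraint 2: y - w = 2. The remaining constraints are straightforward to verify.

Satisfiable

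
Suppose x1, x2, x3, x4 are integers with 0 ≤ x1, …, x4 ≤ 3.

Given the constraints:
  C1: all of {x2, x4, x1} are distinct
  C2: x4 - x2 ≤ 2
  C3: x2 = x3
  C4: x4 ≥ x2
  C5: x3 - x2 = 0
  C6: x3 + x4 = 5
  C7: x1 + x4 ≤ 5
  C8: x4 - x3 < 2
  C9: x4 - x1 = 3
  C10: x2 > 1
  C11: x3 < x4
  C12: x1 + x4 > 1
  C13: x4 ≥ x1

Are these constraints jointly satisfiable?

Satisfiable

Try x1 = 0, x2 = 2, x3 = 2, x4 = 3.
Check constraint 2: x4 - x2 = 1; constraint 5: x3 - x2 = 0. The remaining constraints are straightforward to verify.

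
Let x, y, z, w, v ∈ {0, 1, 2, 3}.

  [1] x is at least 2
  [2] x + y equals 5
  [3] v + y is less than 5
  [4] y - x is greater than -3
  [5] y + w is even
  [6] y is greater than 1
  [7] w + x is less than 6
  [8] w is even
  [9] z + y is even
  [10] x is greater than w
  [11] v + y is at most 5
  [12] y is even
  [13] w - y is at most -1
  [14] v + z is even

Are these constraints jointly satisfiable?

Satisfiable

Take x = 3, y = 2, z = 0, w = 0, v = 0. Then constraint 2: x + y = 5; constraint 3: v + y = 2, and every other listed constraint is also met.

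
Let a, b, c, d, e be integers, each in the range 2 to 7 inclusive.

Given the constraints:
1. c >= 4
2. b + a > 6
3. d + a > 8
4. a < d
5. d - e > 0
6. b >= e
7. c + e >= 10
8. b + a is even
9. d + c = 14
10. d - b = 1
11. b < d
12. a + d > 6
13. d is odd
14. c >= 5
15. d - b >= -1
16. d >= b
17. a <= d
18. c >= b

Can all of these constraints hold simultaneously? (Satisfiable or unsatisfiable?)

Satisfiable

One satisfying assignment is a = 2, b = 6, c = 7, d = 7, e = 6.
For the less obvious constraints — constraint 2: b + a = 8; constraint 3: d + a = 9 — and the others hold by inspection.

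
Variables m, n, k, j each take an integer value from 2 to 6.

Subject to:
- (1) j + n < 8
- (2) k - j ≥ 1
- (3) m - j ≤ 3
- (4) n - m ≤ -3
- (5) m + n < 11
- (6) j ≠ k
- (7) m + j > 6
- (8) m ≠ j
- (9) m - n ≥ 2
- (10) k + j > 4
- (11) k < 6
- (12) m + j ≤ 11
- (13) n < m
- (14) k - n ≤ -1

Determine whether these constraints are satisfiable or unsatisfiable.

Unsatisfiable

Constraints 2, 3, 4, and 14 give j − m ≥ -3, m − n ≥ 3, n − k ≥ 1, k − j ≥ 1.
Adding all 4 inequalities: the left sides telescope to 0, and the right sides sum to (-3) + 3 + 1 + 1 = 2. So 0 ≥ 2, which is false.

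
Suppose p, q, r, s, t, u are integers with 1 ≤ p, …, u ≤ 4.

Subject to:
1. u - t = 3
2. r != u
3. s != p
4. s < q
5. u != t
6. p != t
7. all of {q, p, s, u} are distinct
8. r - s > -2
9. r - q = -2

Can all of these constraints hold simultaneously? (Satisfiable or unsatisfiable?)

Setting (p, q, r, s, t, u) = (2, 3, 1, 1, 1, 4) satisfies everything: constraint 1: u - t = 3; constraint 8: r - s = 0; constraint 9: r - q = -2, and the others follow.

Satisfiable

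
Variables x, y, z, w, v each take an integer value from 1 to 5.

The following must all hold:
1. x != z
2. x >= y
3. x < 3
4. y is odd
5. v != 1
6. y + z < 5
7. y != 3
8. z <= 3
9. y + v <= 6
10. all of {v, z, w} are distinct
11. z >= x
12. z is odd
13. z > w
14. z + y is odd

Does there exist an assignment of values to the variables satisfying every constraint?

Constraint 12 makes z odd and constraint 4 makes y odd, so z + y must be even. Constraint 14 says z + y is odd — contradiction.

Unsatisfiable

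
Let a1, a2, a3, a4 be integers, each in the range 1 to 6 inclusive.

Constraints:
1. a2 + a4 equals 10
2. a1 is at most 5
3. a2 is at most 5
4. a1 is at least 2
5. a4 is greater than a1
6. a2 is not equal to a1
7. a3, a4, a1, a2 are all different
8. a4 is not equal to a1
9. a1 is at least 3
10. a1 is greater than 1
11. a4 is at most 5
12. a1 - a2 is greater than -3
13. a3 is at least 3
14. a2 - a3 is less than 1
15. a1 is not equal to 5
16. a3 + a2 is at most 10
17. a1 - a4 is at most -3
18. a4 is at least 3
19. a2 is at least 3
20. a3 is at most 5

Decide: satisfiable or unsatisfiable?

Unsatisfiable

Constraints 2, 3, 9, 11, 13, 18, 19, and 20 confine each of a3, a4, a1, a2 to the 3 values {3, …, 5}.
Constraint 7 requires all 4 of them to be distinct, but only 3 values are available — impossible by the pigeonhole principle.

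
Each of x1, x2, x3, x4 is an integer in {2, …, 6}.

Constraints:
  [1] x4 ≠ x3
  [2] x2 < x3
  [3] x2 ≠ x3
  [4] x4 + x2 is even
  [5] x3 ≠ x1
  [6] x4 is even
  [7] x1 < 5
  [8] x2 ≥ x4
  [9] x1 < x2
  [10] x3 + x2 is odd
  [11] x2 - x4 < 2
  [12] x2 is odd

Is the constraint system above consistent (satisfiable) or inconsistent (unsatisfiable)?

Constraint 6 makes x4 even and constraint 12 makes x2 odd, so x4 + x2 must be odd. Constraint 4 says x4 + x2 is even — contradiction.

Unsatisfiable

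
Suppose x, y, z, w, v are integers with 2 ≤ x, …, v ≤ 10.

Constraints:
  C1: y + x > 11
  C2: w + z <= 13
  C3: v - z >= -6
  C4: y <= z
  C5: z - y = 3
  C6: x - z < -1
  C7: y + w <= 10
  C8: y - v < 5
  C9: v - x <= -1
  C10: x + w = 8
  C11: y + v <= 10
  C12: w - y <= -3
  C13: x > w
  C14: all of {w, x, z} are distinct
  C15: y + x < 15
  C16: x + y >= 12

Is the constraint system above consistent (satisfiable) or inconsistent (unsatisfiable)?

Satisfiable

One satisfying assignment is x = 6, y = 6, z = 9, w = 2, v = 4.
For the less obvious constraints — constraint 1: y + x = 12; constraint 2: w + z = 11; constraint 3: v - z = -5 — and the others hold by inspection.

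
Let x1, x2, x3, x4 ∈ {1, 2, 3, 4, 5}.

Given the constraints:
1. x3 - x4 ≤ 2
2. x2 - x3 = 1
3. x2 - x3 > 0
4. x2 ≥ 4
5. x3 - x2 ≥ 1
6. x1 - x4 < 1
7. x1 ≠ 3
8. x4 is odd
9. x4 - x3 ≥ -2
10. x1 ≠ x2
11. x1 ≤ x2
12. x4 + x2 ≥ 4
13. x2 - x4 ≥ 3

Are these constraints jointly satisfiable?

Constraints 1, 5, and 13 give x2 − x4 ≥ 3, x4 − x3 ≥ -2, x3 − x2 ≥ 1.
Adding all 3 inequalities: the left sides telescope to 0, and the right sides sum to 3 + (-2) + 1 = 2. So 0 ≥ 2, which is false.

Unsatisfiable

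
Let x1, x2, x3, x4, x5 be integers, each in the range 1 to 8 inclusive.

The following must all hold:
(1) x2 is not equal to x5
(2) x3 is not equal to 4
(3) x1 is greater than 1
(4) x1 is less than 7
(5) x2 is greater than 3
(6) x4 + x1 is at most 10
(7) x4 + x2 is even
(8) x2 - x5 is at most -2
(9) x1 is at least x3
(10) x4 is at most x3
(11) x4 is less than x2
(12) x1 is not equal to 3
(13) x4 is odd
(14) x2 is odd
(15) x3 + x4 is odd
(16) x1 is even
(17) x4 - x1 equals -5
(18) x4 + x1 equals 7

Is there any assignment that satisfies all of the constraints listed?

Satisfiable

Setting (x1, x2, x3, x4, x5) = (6, 5, 2, 1, 7) satisfies everything: constraint 6: x4 + x1 = 7; constraint 8: x2 - x5 = -2, and the others follow.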